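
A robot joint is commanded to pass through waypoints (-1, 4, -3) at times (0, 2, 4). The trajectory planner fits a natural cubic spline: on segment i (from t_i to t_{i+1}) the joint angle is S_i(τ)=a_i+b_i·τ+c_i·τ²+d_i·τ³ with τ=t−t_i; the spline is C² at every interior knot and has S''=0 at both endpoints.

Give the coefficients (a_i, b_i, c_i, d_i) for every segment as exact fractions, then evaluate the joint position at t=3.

Δ: Δ0=5/2, Δ1=-7/2
row 1: diag=8, rhs=-36; c'=1/4, d'=-9/2
back: M1=-9/2
M: M0=0, M1=-9/2, M2=0
seg 0: a=-1, c=M0/2=0, d=(M1−M0)/(6·2)=-3/8, b=Δ0−h0·(2M0+M1)/6=4
seg 1: a=4, c=M1/2=-9/4, d=(M2−M1)/(6·2)=3/8, b=Δ1−h1·(2M1+M2)/6=-1/2
t_q=3 → seg 1, τ=1; S=4+-1/2·τ+-9/4·τ²+3/8·τ³=13/8

  seg 0: a=-1 b=4 c=0 d=-3/8
  seg 1: a=4 b=-1/2 c=-9/4 d=3/8
S(3) = 13/8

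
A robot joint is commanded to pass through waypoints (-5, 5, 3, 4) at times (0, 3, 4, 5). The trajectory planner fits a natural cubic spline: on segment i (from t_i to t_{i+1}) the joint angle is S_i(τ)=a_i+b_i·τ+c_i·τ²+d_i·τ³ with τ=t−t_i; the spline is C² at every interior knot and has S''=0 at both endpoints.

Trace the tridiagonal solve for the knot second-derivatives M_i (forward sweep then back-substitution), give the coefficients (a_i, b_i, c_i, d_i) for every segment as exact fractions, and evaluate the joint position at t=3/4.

  seg 0: a=-5 b=529/93 c=0 d=-73/279
  seg 1: a=5 b=-128/93 c=-73/31 d=161/93
  seg 2: a=3 b=-83/93 c=88/31 d=-88/93
S(3/4) = -1675/1984

Δ: Δ0=10/3, Δ1=-2, Δ2=1
row 1: diag=8, rhs=-32; c'=1/8, d'=-4
row 2: denom=4−1·1/8=31/8; d'=(18−1·-4)/(31/8)=176/31
back: M2=176/31
back: M1=-4−1/8·176/31=-146/31
M: M0=0, M1=-146/31, M2=176/31, M3=0
seg 0: a=-5, c=M0/2=0, d=(M1−M0)/(6·3)=-73/279, b=Δ0−h0·(2M0+M1)/6=529/93
seg 1: a=5, c=M1/2=-73/31, d=(M2−M1)/(6·1)=161/93, b=Δ1−h1·(2M1+M2)/6=-128/93
seg 2: a=3, c=M2/2=88/31, d=(M3−M2)/(6·1)=-88/93, b=Δ2−h2·(2M2+M3)/6=-83/93
t_q=3/4 → seg 0, τ=3/4; S=-5+529/93·τ+0·τ²+-73/279·τ³=-1675/1984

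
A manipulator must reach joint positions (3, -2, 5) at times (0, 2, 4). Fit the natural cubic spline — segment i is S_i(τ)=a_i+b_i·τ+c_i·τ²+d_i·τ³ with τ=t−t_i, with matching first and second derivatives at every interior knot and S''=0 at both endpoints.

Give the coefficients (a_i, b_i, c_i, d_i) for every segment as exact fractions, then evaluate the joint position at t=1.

  seg 0: a=3 b=-4 c=0 d=3/8
  seg 1: a=-2 b=1/2 c=9/4 d=-3/8
S(1) = -5/8

Δ: Δ0=-5/2, Δ1=7/2
row 1: diag=8, rhs=36; c'=1/4, d'=9/2
back: M1=9/2
M: M0=0, M1=9/2, M2=0
seg 0: a=3, c=M0/2=0, d=(M1−M0)/(6·2)=3/8, b=Δ0−h0·(2M0+M1)/6=-4
seg 1: a=-2, c=M1/2=9/4, d=(M2−M1)/(6·2)=-3/8, b=Δ1−h1·(2M1+M2)/6=1/2
t_q=1 → seg 0, τ=1; S=3+-4·τ+0·τ²+3/8·τ³=-5/8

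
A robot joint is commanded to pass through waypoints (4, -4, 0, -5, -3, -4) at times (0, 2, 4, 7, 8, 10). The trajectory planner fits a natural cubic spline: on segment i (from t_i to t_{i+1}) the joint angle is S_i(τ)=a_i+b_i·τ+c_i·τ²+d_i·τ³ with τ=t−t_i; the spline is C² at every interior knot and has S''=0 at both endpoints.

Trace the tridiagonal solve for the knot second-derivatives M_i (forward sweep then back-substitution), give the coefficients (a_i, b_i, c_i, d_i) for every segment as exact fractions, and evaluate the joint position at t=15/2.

  seg 0: a=4 b=-27803/4710 c=0 d=8963/18840
  seg 1: a=-4 b=-457/2355 c=8963/3140 d=-3311/3768
  seg 2: a=0 b=3199/4710 c=-1898/785 d=1541/2826
  seg 3: a=-5 b=2108/2355 c=3909/1570 d=-6523/4710
  seg 4: a=-3 b=8101/4710 c=-1307/785 d=1307/4710
S(15/2) = -10307/2512

Δ: Δ0=-4, Δ1=2, Δ2=-5/3, Δ3=2, Δ4=-1/2
row 1: diag=8, rhs=36; c'=1/4, d'=9/2
row 2: denom=10−2·1/4=19/2; d'=(-22−2·9/2)/(19/2)=-62/19
row 3: denom=8−3·6/19=134/19; d'=(22−3·-62/19)/(134/19)=302/67
row 4: denom=6−1·19/134=785/134; d'=(-15−1·302/67)/(785/134)=-2614/785
back: M4=-2614/785
back: M3=302/67−19/134·-2614/785=3909/785
back: M2=-62/19−6/19·3909/785=-3796/785
back: M1=9/2−1/4·-3796/785=8963/1570
M: M0=0, M1=8963/1570, M2=-3796/785, M3=3909/785, M4=-2614/785, M5=0
seg 0: a=4, c=M0/2=0, d=(M1−M0)/(6·2)=8963/18840, b=Δ0−h0·(2M0+M1)/6=-27803/4710
seg 1: a=-4, c=M1/2=8963/3140, d=(M2−M1)/(6·2)=-3311/3768, b=Δ1−h1·(2M1+M2)/6=-457/2355
seg 2: a=0, c=M2/2=-1898/785, d=(M3−M2)/(6·3)=1541/2826, b=Δ2−h2·(2M2+M3)/6=3199/4710
seg 3: a=-5, c=M3/2=3909/1570, d=(M4−M3)/(6·1)=-6523/4710, b=Δ3−h3·(2M3+M4)/6=2108/2355
seg 4: a=-3, c=M4/2=-1307/785, d=(M5−M4)/(6·2)=1307/4710, b=Δ4−h4·(2M4+M5)/6=8101/4710
t_q=15/2 → seg 3, τ=1/2; S=-5+2108/2355·τ+3909/1570·τ²+-6523/4710·τ³=-10307/2512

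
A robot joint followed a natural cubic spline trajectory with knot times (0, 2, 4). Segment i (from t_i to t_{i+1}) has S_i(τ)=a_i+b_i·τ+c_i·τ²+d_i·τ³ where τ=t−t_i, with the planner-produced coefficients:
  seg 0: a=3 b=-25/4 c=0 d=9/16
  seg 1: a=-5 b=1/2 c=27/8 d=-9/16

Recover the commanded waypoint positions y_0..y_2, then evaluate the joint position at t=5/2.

y_0=3 y_1=-5 y_2=5
S(5/2) = -509/128

y_0 = S_0(0) = a_0 = 3
y_1 = S_1(0) = a_1 = -5
y_2 = S_1(2) = 5
t_q=5/2 is in segment 1 (τ=1/2); S_1(τ)=-509/128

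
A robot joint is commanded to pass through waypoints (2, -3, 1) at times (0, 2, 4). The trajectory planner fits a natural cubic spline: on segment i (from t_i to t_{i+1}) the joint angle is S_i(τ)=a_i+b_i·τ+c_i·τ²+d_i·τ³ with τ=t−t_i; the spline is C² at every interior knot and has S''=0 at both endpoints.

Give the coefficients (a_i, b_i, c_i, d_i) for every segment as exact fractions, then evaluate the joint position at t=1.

Δ: Δ0=-5/2, Δ1=2
row 1: diag=8, rhs=27; c'=1/4, d'=27/8
back: M1=27/8
M: M0=0, M1=27/8, M2=0
seg 0: a=2, c=M0/2=0, d=(M1−M0)/(6·2)=9/32, b=Δ0−h0·(2M0+M1)/6=-29/8
seg 1: a=-3, c=M1/2=27/16, d=(M2−M1)/(6·2)=-9/32, b=Δ1−h1·(2M1+M2)/6=-1/4
t_q=1 → seg 0, τ=1; S=2+-29/8·τ+0·τ²+9/32·τ³=-43/32

  seg 0: a=2 b=-29/8 c=0 d=9/32
  seg 1: a=-3 b=-1/4 c=27/16 d=-9/32
S(1) = -43/32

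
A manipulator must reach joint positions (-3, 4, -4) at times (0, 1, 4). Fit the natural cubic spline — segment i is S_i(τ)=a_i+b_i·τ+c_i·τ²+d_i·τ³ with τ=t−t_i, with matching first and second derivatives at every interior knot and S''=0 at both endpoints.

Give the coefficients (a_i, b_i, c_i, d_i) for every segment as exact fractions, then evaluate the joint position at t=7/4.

Δ: Δ0=7, Δ1=-8/3
row 1: diag=8, rhs=-58; c'=3/8, d'=-29/4
back: M1=-29/4
M: M0=0, M1=-29/4, M2=0
seg 0: a=-3, c=M0/2=0, d=(M1−M0)/(6·1)=-29/24, b=Δ0−h0·(2M0+M1)/6=197/24
seg 1: a=4, c=M1/2=-29/8, d=(M2−M1)/(6·3)=29/72, b=Δ1−h1·(2M1+M2)/6=55/12
t_q=7/4 → seg 1, τ=3/4; S=4+55/12·τ+-29/8·τ²+29/72·τ³=2851/512

  seg 0: a=-3 b=197/24 c=0 d=-29/24
  seg 1: a=4 b=55/12 c=-29/8 d=29/72
S(7/4) = 2851/512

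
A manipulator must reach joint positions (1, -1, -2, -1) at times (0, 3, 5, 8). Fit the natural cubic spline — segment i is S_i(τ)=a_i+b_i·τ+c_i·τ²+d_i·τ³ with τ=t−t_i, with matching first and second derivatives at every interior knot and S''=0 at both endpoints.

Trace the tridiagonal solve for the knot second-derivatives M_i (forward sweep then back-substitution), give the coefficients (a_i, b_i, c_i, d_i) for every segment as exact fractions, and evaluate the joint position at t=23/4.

  seg 0: a=1 b=-2/3 c=0 d=0
  seg 1: a=-1 b=-2/3 c=0 d=1/24
  seg 2: a=-2 b=-1/6 c=1/4 d=-1/36
S(23/4) = -511/256

Δ: Δ0=-2/3, Δ1=-1/2, Δ2=1/3
row 1: diag=10, rhs=1; c'=1/5, d'=1/10
row 2: denom=10−2·1/5=48/5; d'=(5−2·1/10)/(48/5)=1/2
back: M2=1/2
back: M1=1/10−1/5·1/2=0
M: M0=0, M1=0, M2=1/2, M3=0
seg 0: a=1, c=M0/2=0, d=(M1−M0)/(6·3)=0, b=Δ0−h0·(2M0+M1)/6=-2/3
seg 1: a=-1, c=M1/2=0, d=(M2−M1)/(6·2)=1/24, b=Δ1−h1·(2M1+M2)/6=-2/3
seg 2: a=-2, c=M2/2=1/4, d=(M3−M2)/(6·3)=-1/36, b=Δ2−h2·(2M2+M3)/6=-1/6
t_q=23/4 → seg 2, τ=3/4; S=-2+-1/6·τ+1/4·τ²+-1/36·τ³=-511/256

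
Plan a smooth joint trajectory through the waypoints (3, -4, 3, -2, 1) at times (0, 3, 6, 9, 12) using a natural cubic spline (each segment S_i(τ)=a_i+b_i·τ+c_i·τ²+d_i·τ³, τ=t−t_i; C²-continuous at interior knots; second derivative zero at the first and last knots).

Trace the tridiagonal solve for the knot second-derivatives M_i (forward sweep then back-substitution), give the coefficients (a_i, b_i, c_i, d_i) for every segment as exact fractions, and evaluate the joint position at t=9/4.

  seg 0: a=3 b=-47/12 c=0 d=19/108
  seg 1: a=-4 b=5/6 c=19/12 d=-13/36
  seg 2: a=3 b=7/12 c=-5/3 d=11/36
  seg 3: a=-2 b=-7/6 c=13/12 d=-13/108
S(9/4) = -975/256

Δ: Δ0=-7/3, Δ1=7/3, Δ2=-5/3, Δ3=1
row 1: diag=12, rhs=28; c'=1/4, d'=7/3
row 2: denom=12−3·1/4=45/4; d'=(-24−3·7/3)/(45/4)=-124/45
row 3: denom=12−3·4/15=56/5; d'=(16−3·-124/45)/(56/5)=13/6
back: M3=13/6
back: M2=-124/45−4/15·13/6=-10/3
back: M1=7/3−1/4·-10/3=19/6
M: M0=0, M1=19/6, M2=-10/3, M3=13/6, M4=0
seg 0: a=3, c=M0/2=0, d=(M1−M0)/(6·3)=19/108, b=Δ0−h0·(2M0+M1)/6=-47/12
seg 1: a=-4, c=M1/2=19/12, d=(M2−M1)/(6·3)=-13/36, b=Δ1−h1·(2M1+M2)/6=5/6
seg 2: a=3, c=M2/2=-5/3, d=(M3−M2)/(6·3)=11/36, b=Δ2−h2·(2M2+M3)/6=7/12
seg 3: a=-2, c=M3/2=13/12, d=(M4−M3)/(6·3)=-13/108, b=Δ3−h3·(2M3+M4)/6=-7/6
t_q=9/4 → seg 0, τ=9/4; S=3+-47/12·τ+0·τ²+19/108·τ³=-975/256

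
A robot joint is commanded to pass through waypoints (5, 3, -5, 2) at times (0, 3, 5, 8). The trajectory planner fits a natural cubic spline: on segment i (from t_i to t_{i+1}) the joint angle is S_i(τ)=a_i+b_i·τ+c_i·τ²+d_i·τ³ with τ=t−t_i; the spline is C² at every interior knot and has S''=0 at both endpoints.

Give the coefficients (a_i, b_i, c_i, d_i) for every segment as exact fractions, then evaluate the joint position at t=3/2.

  seg 0: a=5 b=37/48 c=0 d=-23/144
  seg 1: a=3 b=-85/24 c=-23/16 d=29/48
  seg 2: a=-5 b=-49/24 c=35/16 d=-35/144
S(3/2) = 719/128

Δ: Δ0=-2/3, Δ1=-4, Δ2=7/3
row 1: diag=10, rhs=-20; c'=1/5, d'=-2
row 2: denom=10−2·1/5=48/5; d'=(38−2·-2)/(48/5)=35/8
back: M2=35/8
back: M1=-2−1/5·35/8=-23/8
M: M0=0, M1=-23/8, M2=35/8, M3=0
seg 0: a=5, c=M0/2=0, d=(M1−M0)/(6·3)=-23/144, b=Δ0−h0·(2M0+M1)/6=37/48
seg 1: a=3, c=M1/2=-23/16, d=(M2−M1)/(6·2)=29/48, b=Δ1−h1·(2M1+M2)/6=-85/24
seg 2: a=-5, c=M2/2=35/16, d=(M3−M2)/(6·3)=-35/144, b=Δ2−h2·(2M2+M3)/6=-49/24
t_q=3/2 → seg 0, τ=3/2; S=5+37/48·τ+0·τ²+-23/144·τ³=719/128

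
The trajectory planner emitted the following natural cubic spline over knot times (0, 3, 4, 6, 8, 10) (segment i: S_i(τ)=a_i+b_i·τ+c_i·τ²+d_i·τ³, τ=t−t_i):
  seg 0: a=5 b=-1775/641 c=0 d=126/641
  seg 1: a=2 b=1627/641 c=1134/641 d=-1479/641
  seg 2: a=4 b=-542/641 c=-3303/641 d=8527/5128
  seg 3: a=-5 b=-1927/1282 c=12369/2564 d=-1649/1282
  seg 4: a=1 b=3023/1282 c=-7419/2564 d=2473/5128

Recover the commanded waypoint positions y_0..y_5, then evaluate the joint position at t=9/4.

y_0 = S_0(0) = a_0 = 5
y_1 = S_1(0) = a_1 = 2
y_2 = S_2(0) = a_2 = 4
y_3 = S_3(0) = a_3 = -5
y_4 = S_4(0) = a_4 = 1
y_5 = S_4(2) = -2
t_q=9/4 is in segment 0 (τ=9/4); S_0(τ)=20687/20512

y_0=5 y_1=2 y_2=4 y_3=-5 y_4=1 y_5=-2
S(9/4) = 20687/20512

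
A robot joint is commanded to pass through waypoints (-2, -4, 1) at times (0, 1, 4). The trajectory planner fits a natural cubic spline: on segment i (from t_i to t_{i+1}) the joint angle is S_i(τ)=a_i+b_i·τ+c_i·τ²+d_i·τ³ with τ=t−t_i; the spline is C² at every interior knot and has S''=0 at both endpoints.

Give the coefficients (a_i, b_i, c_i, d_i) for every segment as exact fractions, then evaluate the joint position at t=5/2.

Δ: Δ0=-2, Δ1=5/3
row 1: diag=8, rhs=22; c'=3/8, d'=11/4
back: M1=11/4
M: M0=0, M1=11/4, M2=0
seg 0: a=-2, c=M0/2=0, d=(M1−M0)/(6·1)=11/24, b=Δ0−h0·(2M0+M1)/6=-59/24
seg 1: a=-4, c=M1/2=11/8, d=(M2−M1)/(6·3)=-11/72, b=Δ1−h1·(2M1+M2)/6=-13/12
t_q=5/2 → seg 1, τ=3/2; S=-4+-13/12·τ+11/8·τ²+-11/72·τ³=-195/64

  seg 0: a=-2 b=-59/24 c=0 d=11/24
  seg 1: a=-4 b=-13/12 c=11/8 d=-11/72
S(5/2) = -195/64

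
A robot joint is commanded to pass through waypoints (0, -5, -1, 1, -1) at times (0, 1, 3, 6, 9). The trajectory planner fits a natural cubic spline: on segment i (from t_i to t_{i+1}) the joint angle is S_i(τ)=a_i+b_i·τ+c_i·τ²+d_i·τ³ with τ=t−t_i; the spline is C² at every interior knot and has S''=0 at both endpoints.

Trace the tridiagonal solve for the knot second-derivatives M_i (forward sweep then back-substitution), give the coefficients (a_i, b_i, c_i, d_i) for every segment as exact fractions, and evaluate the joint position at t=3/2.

Δ: Δ0=-5, Δ1=2, Δ2=2/3, Δ3=-2/3
row 1: diag=6, rhs=42; c'=1/3, d'=7
row 2: denom=10−2·1/3=28/3; d'=(-8−2·7)/(28/3)=-33/14
row 3: denom=12−3·9/28=309/28; d'=(-8−3·-33/14)/(309/28)=-26/309
back: M3=-26/309
back: M2=-33/14−9/28·-26/309=-240/103
back: M1=7−1/3·-240/103=801/103
M: M0=0, M1=801/103, M2=-240/103, M3=-26/309, M4=0
seg 0: a=0, c=M0/2=0, d=(M1−M0)/(6·1)=267/206, b=Δ0−h0·(2M0+M1)/6=-1297/206
seg 1: a=-5, c=M1/2=801/206, d=(M2−M1)/(6·2)=-347/412, b=Δ1−h1·(2M1+M2)/6=-248/103
seg 2: a=-1, c=M2/2=-120/103, d=(M3−M2)/(6·3)=347/2781, b=Δ2−h2·(2M2+M3)/6=313/103
seg 3: a=1, c=M3/2=-13/309, d=(M4−M3)/(6·3)=13/2781, b=Δ3−h3·(2M3+M4)/6=-60/103
t_q=3/2 → seg 1, τ=1/2; S=-5+-248/103·τ+801/206·τ²+-347/412·τ³=-17591/3296

  seg 0: a=0 b=-1297/206 c=0 d=267/206
  seg 1: a=-5 b=-248/103 c=801/206 d=-347/412
  seg 2: a=-1 b=313/103 c=-120/103 d=347/2781
  seg 3: a=1 b=-60/103 c=-13/309 d=13/2781
S(3/2) = -17591/3296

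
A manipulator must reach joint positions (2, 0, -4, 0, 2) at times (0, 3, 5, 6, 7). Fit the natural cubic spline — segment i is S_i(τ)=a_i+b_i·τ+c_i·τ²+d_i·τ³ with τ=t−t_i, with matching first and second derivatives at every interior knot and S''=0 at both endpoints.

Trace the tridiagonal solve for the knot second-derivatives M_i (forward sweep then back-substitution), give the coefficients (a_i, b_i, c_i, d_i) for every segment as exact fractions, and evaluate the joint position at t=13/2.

Δ: Δ0=-2/3, Δ1=-2, Δ2=4, Δ3=2
row 1: diag=10, rhs=-8; c'=1/5, d'=-4/5
row 2: denom=6−2·1/5=28/5; d'=(36−2·-4/5)/(28/5)=47/7
row 3: denom=4−1·5/28=107/28; d'=(-12−1·47/7)/(107/28)=-524/107
back: M3=-524/107
back: M2=47/7−5/28·-524/107=812/107
back: M1=-4/5−1/5·812/107=-248/107
M: M0=0, M1=-248/107, M2=812/107, M3=-524/107, M4=0
seg 0: a=2, c=M0/2=0, d=(M1−M0)/(6·3)=-124/963, b=Δ0−h0·(2M0+M1)/6=158/321
seg 1: a=0, c=M1/2=-124/107, d=(M2−M1)/(6·2)=265/321, b=Δ1−h1·(2M1+M2)/6=-958/321
seg 2: a=-4, c=M2/2=406/107, d=(M3−M2)/(6·1)=-668/321, b=Δ2−h2·(2M2+M3)/6=734/321
seg 3: a=0, c=M3/2=-262/107, d=(M4−M3)/(6·1)=262/321, b=Δ3−h3·(2M3+M4)/6=1166/321
t_q=13/2 → seg 3, τ=1/2; S=0+1166/321·τ+-262/107·τ²+262/321·τ³=559/428

  seg 0: a=2 b=158/321 c=0 d=-124/963
  seg 1: a=0 b=-958/321 c=-124/107 d=265/321
  seg 2: a=-4 b=734/321 c=406/107 d=-668/321
  seg 3: a=0 b=1166/321 c=-262/107 d=262/321
S(13/2) = 559/428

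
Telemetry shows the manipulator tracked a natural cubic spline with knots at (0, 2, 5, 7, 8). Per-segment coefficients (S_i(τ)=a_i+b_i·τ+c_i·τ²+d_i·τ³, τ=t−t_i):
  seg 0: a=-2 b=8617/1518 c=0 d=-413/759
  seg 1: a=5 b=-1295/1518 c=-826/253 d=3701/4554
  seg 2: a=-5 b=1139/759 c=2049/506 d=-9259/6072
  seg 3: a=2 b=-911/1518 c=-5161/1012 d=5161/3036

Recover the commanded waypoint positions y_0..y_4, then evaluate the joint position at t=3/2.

y_0=-2 y_1=5 y_2=-5 y_3=2 y_4=-2
S(3/2) = 9469/2024

y_0 = S_0(0) = a_0 = -2
y_1 = S_1(0) = a_1 = 5
y_2 = S_2(0) = a_2 = -5
y_3 = S_3(0) = a_3 = 2
y_4 = S_3(1) = -2
t_q=3/2 is in segment 0 (τ=3/2); S_0(τ)=9469/2024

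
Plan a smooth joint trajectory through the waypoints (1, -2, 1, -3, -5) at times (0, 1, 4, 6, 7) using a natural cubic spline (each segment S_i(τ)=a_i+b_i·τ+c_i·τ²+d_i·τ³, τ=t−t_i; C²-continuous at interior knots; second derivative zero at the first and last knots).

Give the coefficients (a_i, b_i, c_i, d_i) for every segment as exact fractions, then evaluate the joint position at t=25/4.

  seg 0: a=1 b=-730/197 c=0 d=139/197
  seg 1: a=-2 b=-313/197 c=417/197 d=-247/591
  seg 2: a=1 b=-34/197 c=-324/197 d=72/197
  seg 3: a=-3 b=-466/197 c=108/197 d=-36/197
S(25/4) = -11221/3152

Δ: Δ0=-3, Δ1=1, Δ2=-2, Δ3=-2
row 1: diag=8, rhs=24; c'=3/8, d'=3
row 2: denom=10−3·3/8=71/8; d'=(-18−3·3)/(71/8)=-216/71
row 3: denom=6−2·16/71=394/71; d'=(0−2·-216/71)/(394/71)=216/197
back: M3=216/197
back: M2=-216/71−16/71·216/197=-648/197
back: M1=3−3/8·-648/197=834/197
M: M0=0, M1=834/197, M2=-648/197, M3=216/197, M4=0
seg 0: a=1, c=M0/2=0, d=(M1−M0)/(6·1)=139/197, b=Δ0−h0·(2M0+M1)/6=-730/197
seg 1: a=-2, c=M1/2=417/197, d=(M2−M1)/(6·3)=-247/591, b=Δ1−h1·(2M1+M2)/6=-313/197
seg 2: a=1, c=M2/2=-324/197, d=(M3−M2)/(6·2)=72/197, b=Δ2−h2·(2M2+M3)/6=-34/197
seg 3: a=-3, c=M3/2=108/197, d=(M4−M3)/(6·1)=-36/197, b=Δ3−h3·(2M3+M4)/6=-466/197
t_q=25/4 → seg 3, τ=1/4; S=-3+-466/197·τ+108/197·τ²+-36/197·τ³=-11221/3152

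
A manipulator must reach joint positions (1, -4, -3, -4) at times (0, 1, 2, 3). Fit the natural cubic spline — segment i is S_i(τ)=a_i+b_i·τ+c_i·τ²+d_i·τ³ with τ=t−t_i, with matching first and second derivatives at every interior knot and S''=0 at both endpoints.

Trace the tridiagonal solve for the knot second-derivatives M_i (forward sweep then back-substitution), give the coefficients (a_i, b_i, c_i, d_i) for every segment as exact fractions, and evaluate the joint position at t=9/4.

Δ: Δ0=-5, Δ1=1, Δ2=-1
row 1: diag=4, rhs=36; c'=1/4, d'=9
row 2: denom=4−1·1/4=15/4; d'=(-12−1·9)/(15/4)=-28/5
back: M2=-28/5
back: M1=9−1/4·-28/5=52/5
M: M0=0, M1=52/5, M2=-28/5, M3=0
seg 0: a=1, c=M0/2=0, d=(M1−M0)/(6·1)=26/15, b=Δ0−h0·(2M0+M1)/6=-101/15
seg 1: a=-4, c=M1/2=26/5, d=(M2−M1)/(6·1)=-8/3, b=Δ1−h1·(2M1+M2)/6=-23/15
seg 2: a=-3, c=M2/2=-14/5, d=(M3−M2)/(6·1)=14/15, b=Δ2−h2·(2M2+M3)/6=13/15
t_q=9/4 → seg 2, τ=1/4; S=-3+13/15·τ+-14/5·τ²+14/15·τ³=-471/160

  seg 0: a=1 b=-101/15 c=0 d=26/15
  seg 1: a=-4 b=-23/15 c=26/5 d=-8/3
  seg 2: a=-3 b=13/15 c=-14/5 d=14/15
S(9/4) = -471/160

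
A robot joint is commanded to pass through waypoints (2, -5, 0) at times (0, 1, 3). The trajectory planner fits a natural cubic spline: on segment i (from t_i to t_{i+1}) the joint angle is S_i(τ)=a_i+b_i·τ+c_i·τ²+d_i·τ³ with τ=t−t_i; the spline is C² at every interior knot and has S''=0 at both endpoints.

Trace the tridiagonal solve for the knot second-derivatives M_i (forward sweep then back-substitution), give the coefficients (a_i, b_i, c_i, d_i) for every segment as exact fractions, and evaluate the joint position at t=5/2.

  seg 0: a=2 b=-103/12 c=0 d=19/12
  seg 1: a=-5 b=-23/6 c=19/4 d=-19/24
S(5/2) = -175/64

Δ: Δ0=-7, Δ1=5/2
row 1: diag=6, rhs=57; c'=1/3, d'=19/2
back: M1=19/2
M: M0=0, M1=19/2, M2=0
seg 0: a=2, c=M0/2=0, d=(M1−M0)/(6·1)=19/12, b=Δ0−h0·(2M0+M1)/6=-103/12
seg 1: a=-5, c=M1/2=19/4, d=(M2−M1)/(6·2)=-19/24, b=Δ1−h1·(2M1+M2)/6=-23/6
t_q=5/2 → seg 1, τ=3/2; S=-5+-23/6·τ+19/4·τ²+-19/24·τ³=-175/64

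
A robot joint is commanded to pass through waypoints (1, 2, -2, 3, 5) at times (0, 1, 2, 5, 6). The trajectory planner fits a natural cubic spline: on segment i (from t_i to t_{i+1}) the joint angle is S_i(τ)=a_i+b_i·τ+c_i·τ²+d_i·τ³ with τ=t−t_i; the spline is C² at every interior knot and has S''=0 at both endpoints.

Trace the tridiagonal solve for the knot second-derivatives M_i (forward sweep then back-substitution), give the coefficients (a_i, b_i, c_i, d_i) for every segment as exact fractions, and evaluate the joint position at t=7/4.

  seg 0: a=1 b=797/318 c=0 d=-479/318
  seg 1: a=2 b=-320/159 c=-479/106 d=805/318
  seg 2: a=-2 b=-1099/318 c=163/53 d=-145/318
  seg 3: a=3 b=427/159 c=-109/106 d=109/318
S(7/4) = -6671/6784

Δ: Δ0=1, Δ1=-4, Δ2=5/3, Δ3=2
row 1: diag=4, rhs=-30; c'=1/4, d'=-15/2
row 2: denom=8−1·1/4=31/4; d'=(34−1·-15/2)/(31/4)=166/31
row 3: denom=8−3·12/31=212/31; d'=(2−3·166/31)/(212/31)=-109/53
back: M3=-109/53
back: M2=166/31−12/31·-109/53=326/53
back: M1=-15/2−1/4·326/53=-479/53
M: M0=0, M1=-479/53, M2=326/53, M3=-109/53, M4=0
seg 0: a=1, c=M0/2=0, d=(M1−M0)/(6·1)=-479/318, b=Δ0−h0·(2M0+M1)/6=797/318
seg 1: a=2, c=M1/2=-479/106, d=(M2−M1)/(6·1)=805/318, b=Δ1−h1·(2M1+M2)/6=-320/159
seg 2: a=-2, c=M2/2=163/53, d=(M3−M2)/(6·3)=-145/318, b=Δ2−h2·(2M2+M3)/6=-1099/318
seg 3: a=3, c=M3/2=-109/106, d=(M4−M3)/(6·1)=109/318, b=Δ3−h3·(2M3+M4)/6=427/159
t_q=7/4 → seg 1, τ=3/4; S=2+-320/159·τ+-479/106·τ²+805/318·τ³=-6671/6784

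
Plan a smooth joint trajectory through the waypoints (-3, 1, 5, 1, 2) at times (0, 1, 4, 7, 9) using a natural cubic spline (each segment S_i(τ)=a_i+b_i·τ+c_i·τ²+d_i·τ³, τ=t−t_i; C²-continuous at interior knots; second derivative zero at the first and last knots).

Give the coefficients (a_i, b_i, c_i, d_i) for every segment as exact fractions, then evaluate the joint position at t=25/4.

Δ: Δ0=4, Δ1=4/3, Δ2=-4/3, Δ3=1/2
row 1: diag=8, rhs=-16; c'=3/8, d'=-2
row 2: denom=12−3·3/8=87/8; d'=(-16−3·-2)/(87/8)=-80/87
row 3: denom=10−3·8/29=266/29; d'=(11−3·-80/87)/(266/29)=3/2
back: M3=3/2
back: M2=-80/87−8/29·3/2=-4/3
back: M1=-2−3/8·-4/3=-3/2
M: M0=0, M1=-3/2, M2=-4/3, M3=3/2, M4=0
seg 0: a=-3, c=M0/2=0, d=(M1−M0)/(6·1)=-1/4, b=Δ0−h0·(2M0+M1)/6=17/4
seg 1: a=1, c=M1/2=-3/4, d=(M2−M1)/(6·3)=1/108, b=Δ1−h1·(2M1+M2)/6=7/2
seg 2: a=5, c=M2/2=-2/3, d=(M3−M2)/(6·3)=17/108, b=Δ2−h2·(2M2+M3)/6=-3/4
seg 3: a=1, c=M3/2=3/4, d=(M4−M3)/(6·2)=-1/8, b=Δ3−h3·(2M3+M4)/6=-1/2
t_q=25/4 → seg 2, τ=9/4; S=5+-3/4·τ+-2/3·τ²+17/108·τ³=443/256

  seg 0: a=-3 b=17/4 c=0 d=-1/4
  seg 1: a=1 b=7/2 c=-3/4 d=1/108
  seg 2: a=5 b=-3/4 c=-2/3 d=17/108
  seg 3: a=1 b=-1/2 c=3/4 d=-1/8
S(25/4) = 443/256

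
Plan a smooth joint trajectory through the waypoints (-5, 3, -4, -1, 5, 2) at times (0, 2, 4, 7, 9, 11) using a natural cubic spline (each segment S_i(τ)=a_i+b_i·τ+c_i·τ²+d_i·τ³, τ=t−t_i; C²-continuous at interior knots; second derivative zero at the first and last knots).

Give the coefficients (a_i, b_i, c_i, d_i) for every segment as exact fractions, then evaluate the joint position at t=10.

  seg 0: a=-5 b=619/100 c=0 d=-219/400
  seg 1: a=3 b=-19/50 c=-657/200 d=69/80
  seg 2: a=-4 b=-317/100 c=189/100 d=-1/6
  seg 3: a=-1 b=367/100 c=39/100 d=-29/80
  seg 4: a=5 b=22/25 c=-357/200 d=119/400
S(10) = 1757/400

Δ: Δ0=4, Δ1=-7/2, Δ2=1, Δ3=3, Δ4=-3/2
row 1: diag=8, rhs=-45; c'=1/4, d'=-45/8
row 2: denom=10−2·1/4=19/2; d'=(27−2·-45/8)/(19/2)=153/38
row 3: denom=10−3·6/19=172/19; d'=(12−3·153/38)/(172/19)=-3/344
row 4: denom=8−2·19/86=325/43; d'=(-27−2·-3/344)/(325/43)=-357/100
back: M4=-357/100
back: M3=-3/344−19/86·-357/100=39/50
back: M2=153/38−6/19·39/50=189/50
back: M1=-45/8−1/4·189/50=-657/100
M: M0=0, M1=-657/100, M2=189/50, M3=39/50, M4=-357/100, M5=0
seg 0: a=-5, c=M0/2=0, d=(M1−M0)/(6·2)=-219/400, b=Δ0−h0·(2M0+M1)/6=619/100
seg 1: a=3, c=M1/2=-657/200, d=(M2−M1)/(6·2)=69/80, b=Δ1−h1·(2M1+M2)/6=-19/50
seg 2: a=-4, c=M2/2=189/100, d=(M3−M2)/(6·3)=-1/6, b=Δ2−h2·(2M2+M3)/6=-317/100
seg 3: a=-1, c=M3/2=39/100, d=(M4−M3)/(6·2)=-29/80, b=Δ3−h3·(2M3+M4)/6=367/100
seg 4: a=5, c=M4/2=-357/200, d=(M5−M4)/(6·2)=119/400, b=Δ4−h4·(2M4+M5)/6=22/25
t_q=10 → seg 4, τ=1; S=5+22/25·τ+-357/200·τ²+119/400·τ³=1757/400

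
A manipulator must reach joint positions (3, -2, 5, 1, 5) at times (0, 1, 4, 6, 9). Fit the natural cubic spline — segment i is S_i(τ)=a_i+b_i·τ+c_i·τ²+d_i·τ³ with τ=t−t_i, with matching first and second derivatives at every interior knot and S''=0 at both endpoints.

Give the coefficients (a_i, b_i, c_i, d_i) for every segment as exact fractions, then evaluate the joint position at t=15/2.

  seg 0: a=3 b=-2122/339 c=0 d=427/339
  seg 1: a=-2 b=-841/339 c=427/113 d=-737/1017
  seg 2: a=5 b=212/339 c=-310/113 d=485/678
  seg 3: a=1 b=-598/339 c=175/113 d=-175/1017
S(15/2) = 1137/904

Δ: Δ0=-5, Δ1=7/3, Δ2=-2, Δ3=4/3
row 1: diag=8, rhs=44; c'=3/8, d'=11/2
row 2: denom=10−3·3/8=71/8; d'=(-26−3·11/2)/(71/8)=-340/71
row 3: denom=10−2·16/71=678/71; d'=(20−2·-340/71)/(678/71)=350/113
back: M3=350/113
back: M2=-340/71−16/71·350/113=-620/113
back: M1=11/2−3/8·-620/113=854/113
M: M0=0, M1=854/113, M2=-620/113, M3=350/113, M4=0
seg 0: a=3, c=M0/2=0, d=(M1−M0)/(6·1)=427/339, b=Δ0−h0·(2M0+M1)/6=-2122/339
seg 1: a=-2, c=M1/2=427/113, d=(M2−M1)/(6·3)=-737/1017, b=Δ1−h1·(2M1+M2)/6=-841/339
seg 2: a=5, c=M2/2=-310/113, d=(M3−M2)/(6·2)=485/678, b=Δ2−h2·(2M2+M3)/6=212/339
seg 3: a=1, c=M3/2=175/113, d=(M4−M3)/(6·3)=-175/1017, b=Δ3−h3·(2M3+M4)/6=-598/339
t_q=15/2 → seg 3, τ=3/2; S=1+-598/339·τ+175/113·τ²+-175/1017·τ³=1137/904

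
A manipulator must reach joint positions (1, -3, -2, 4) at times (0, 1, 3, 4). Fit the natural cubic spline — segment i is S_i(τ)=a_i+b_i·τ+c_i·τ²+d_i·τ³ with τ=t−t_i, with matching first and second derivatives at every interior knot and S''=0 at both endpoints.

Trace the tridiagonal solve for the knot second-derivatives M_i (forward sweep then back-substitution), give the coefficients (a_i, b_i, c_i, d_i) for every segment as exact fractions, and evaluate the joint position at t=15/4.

  seg 0: a=1 b=-9/2 c=0 d=1/2
  seg 1: a=-3 b=-3 c=3/2 d=1/8
  seg 2: a=-2 b=9/2 c=9/4 d=-3/4
S(15/4) = 595/256

Δ: Δ0=-4, Δ1=1/2, Δ2=6
row 1: diag=6, rhs=27; c'=1/3, d'=9/2
row 2: denom=6−2·1/3=16/3; d'=(33−2·9/2)/(16/3)=9/2
back: M2=9/2
back: M1=9/2−1/3·9/2=3
M: M0=0, M1=3, M2=9/2, M3=0
seg 0: a=1, c=M0/2=0, d=(M1−M0)/(6·1)=1/2, b=Δ0−h0·(2M0+M1)/6=-9/2
seg 1: a=-3, c=M1/2=3/2, d=(M2−M1)/(6·2)=1/8, b=Δ1−h1·(2M1+M2)/6=-3
seg 2: a=-2, c=M2/2=9/4, d=(M3−M2)/(6·1)=-3/4, b=Δ2−h2·(2M2+M3)/6=9/2
t_q=15/4 → seg 2, τ=3/4; S=-2+9/2·τ+9/4·τ²+-3/4·τ³=595/256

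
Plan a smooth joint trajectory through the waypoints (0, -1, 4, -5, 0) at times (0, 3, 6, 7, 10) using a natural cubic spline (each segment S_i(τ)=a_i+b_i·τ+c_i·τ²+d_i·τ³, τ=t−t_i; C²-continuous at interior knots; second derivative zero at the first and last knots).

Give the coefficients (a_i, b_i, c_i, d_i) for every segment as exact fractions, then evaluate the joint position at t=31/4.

Δ: Δ0=-1/3, Δ1=5/3, Δ2=-9, Δ3=5/3
row 1: diag=12, rhs=12; c'=1/4, d'=1
row 2: denom=8−3·1/4=29/4; d'=(-64−3·1)/(29/4)=-268/29
row 3: denom=8−1·4/29=228/29; d'=(64−1·-268/29)/(228/29)=177/19
back: M3=177/19
back: M2=-268/29−4/29·177/19=-200/19
back: M1=1−1/4·-200/19=69/19
M: M0=0, M1=69/19, M2=-200/19, M3=177/19, M4=0
seg 0: a=0, c=M0/2=0, d=(M1−M0)/(6·3)=23/114, b=Δ0−h0·(2M0+M1)/6=-245/114
seg 1: a=-1, c=M1/2=69/38, d=(M2−M1)/(6·3)=-269/342, b=Δ1−h1·(2M1+M2)/6=188/57
seg 2: a=4, c=M2/2=-100/19, d=(M3−M2)/(6·1)=377/114, b=Δ2−h2·(2M2+M3)/6=-803/114
seg 3: a=-5, c=M3/2=177/38, d=(M4−M3)/(6·3)=-59/114, b=Δ3−h3·(2M3+M4)/6=-436/57
t_q=31/4 → seg 3, τ=3/4; S=-5+-436/57·τ+177/38·τ²+-59/114·τ³=-20271/2432

  seg 0: a=0 b=-245/114 c=0 d=23/114
  seg 1: a=-1 b=188/57 c=69/38 d=-269/342
  seg 2: a=4 b=-803/114 c=-100/19 d=377/114
  seg 3: a=-5 b=-436/57 c=177/38 d=-59/114
S(31/4) = -20271/2432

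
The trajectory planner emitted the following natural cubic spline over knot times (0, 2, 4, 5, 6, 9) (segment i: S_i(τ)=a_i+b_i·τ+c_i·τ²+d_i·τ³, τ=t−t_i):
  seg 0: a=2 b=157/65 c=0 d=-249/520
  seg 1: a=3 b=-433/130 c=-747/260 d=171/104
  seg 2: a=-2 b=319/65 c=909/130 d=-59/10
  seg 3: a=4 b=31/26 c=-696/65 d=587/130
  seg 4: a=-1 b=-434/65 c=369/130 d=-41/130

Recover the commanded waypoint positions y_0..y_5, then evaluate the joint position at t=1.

y_0 = S_0(0) = a_0 = 2
y_1 = S_1(0) = a_1 = 3
y_2 = S_2(0) = a_2 = -2
y_3 = S_3(0) = a_3 = 4
y_4 = S_4(0) = a_4 = -1
y_5 = S_4(3) = -4
t_q=1 is in segment 0 (τ=1); S_0(τ)=2047/520

y_0=2 y_1=3 y_2=-2 y_3=4 y_4=-1 y_5=-4
S(1) = 2047/520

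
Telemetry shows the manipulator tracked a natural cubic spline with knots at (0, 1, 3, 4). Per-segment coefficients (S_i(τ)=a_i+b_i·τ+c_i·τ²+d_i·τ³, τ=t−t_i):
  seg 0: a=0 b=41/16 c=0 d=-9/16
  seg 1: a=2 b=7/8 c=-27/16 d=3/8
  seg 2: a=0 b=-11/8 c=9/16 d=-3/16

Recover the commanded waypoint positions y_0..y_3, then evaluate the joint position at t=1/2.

y_0=0 y_1=2 y_2=0 y_3=-1
S(1/2) = 155/128

y_0 = S_0(0) = a_0 = 0
y_1 = S_1(0) = a_1 = 2
y_2 = S_2(0) = a_2 = 0
y_3 = S_2(1) = -1
t_q=1/2 is in segment 0 (τ=1/2); S_0(τ)=155/128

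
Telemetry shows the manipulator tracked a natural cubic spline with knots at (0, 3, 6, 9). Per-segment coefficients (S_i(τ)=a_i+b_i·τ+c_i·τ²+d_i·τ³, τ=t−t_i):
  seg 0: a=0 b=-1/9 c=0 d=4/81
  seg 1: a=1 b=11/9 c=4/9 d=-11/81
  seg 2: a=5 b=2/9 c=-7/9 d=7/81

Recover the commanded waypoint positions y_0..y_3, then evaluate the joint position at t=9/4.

y_0=0 y_1=1 y_2=5 y_3=1
S(9/4) = 5/16

y_0 = S_0(0) = a_0 = 0
y_1 = S_1(0) = a_1 = 1
y_2 = S_2(0) = a_2 = 5
y_3 = S_2(3) = 1
t_q=9/4 is in segment 0 (τ=9/4); S_0(τ)=5/16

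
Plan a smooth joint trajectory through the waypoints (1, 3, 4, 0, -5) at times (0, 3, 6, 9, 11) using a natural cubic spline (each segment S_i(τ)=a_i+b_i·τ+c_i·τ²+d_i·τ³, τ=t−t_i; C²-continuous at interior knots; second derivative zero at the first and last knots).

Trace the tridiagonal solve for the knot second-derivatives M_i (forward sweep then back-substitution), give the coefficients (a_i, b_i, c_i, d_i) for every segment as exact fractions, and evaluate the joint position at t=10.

  seg 0: a=1 b=547/828 c=0 d=5/7452
  seg 1: a=3 b=281/414 c=5/828 d=-301/7452
  seg 2: a=4 b=-311/828 c=-74/207 d=95/7452
  seg 3: a=0 b=-901/414 c=-67/276 d=67/1656
S(10) = -1313/552

Δ: Δ0=2/3, Δ1=1/3, Δ2=-4/3, Δ3=-5/2
row 1: diag=12, rhs=-2; c'=1/4, d'=-1/6
row 2: denom=12−3·1/4=45/4; d'=(-10−3·-1/6)/(45/4)=-38/45
row 3: denom=10−3·4/15=46/5; d'=(-7−3·-38/45)/(46/5)=-67/138
back: M3=-67/138
back: M2=-38/45−4/15·-67/138=-148/207
back: M1=-1/6−1/4·-148/207=5/414
M: M0=0, M1=5/414, M2=-148/207, M3=-67/138, M4=0
seg 0: a=1, c=M0/2=0, d=(M1−M0)/(6·3)=5/7452, b=Δ0−h0·(2M0+M1)/6=547/828
seg 1: a=3, c=M1/2=5/828, d=(M2−M1)/(6·3)=-301/7452, b=Δ1−h1·(2M1+M2)/6=281/414
seg 2: a=4, c=M2/2=-74/207, d=(M3−M2)/(6·3)=95/7452, b=Δ2−h2·(2M2+M3)/6=-311/828
seg 3: a=0, c=M3/2=-67/276, d=(M4−M3)/(6·2)=67/1656, b=Δ3−h3·(2M3+M4)/6=-901/414
t_q=10 → seg 3, τ=1; S=0+-901/414·τ+-67/276·τ²+67/1656·τ³=-1313/552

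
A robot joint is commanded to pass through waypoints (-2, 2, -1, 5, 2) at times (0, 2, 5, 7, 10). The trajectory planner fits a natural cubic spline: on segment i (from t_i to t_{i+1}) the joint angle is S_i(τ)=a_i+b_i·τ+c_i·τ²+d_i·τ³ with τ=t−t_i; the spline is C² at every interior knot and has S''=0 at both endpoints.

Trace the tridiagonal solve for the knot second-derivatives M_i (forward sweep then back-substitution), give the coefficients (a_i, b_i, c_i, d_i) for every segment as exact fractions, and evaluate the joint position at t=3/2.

Δ: Δ0=2, Δ1=-1, Δ2=3, Δ3=-1
row 1: diag=10, rhs=-18; c'=3/10, d'=-9/5
row 2: denom=10−3·3/10=91/10; d'=(24−3·-9/5)/(91/10)=42/13
row 3: denom=10−2·20/91=870/91; d'=(-24−2·42/13)/(870/91)=-462/145
back: M3=-462/145
back: M2=42/13−20/91·-462/145=114/29
back: M1=-9/5−3/10·114/29=-432/145
M: M0=0, M1=-432/145, M2=114/29, M3=-462/145, M4=0
seg 0: a=-2, c=M0/2=0, d=(M1−M0)/(6·2)=-36/145, b=Δ0−h0·(2M0+M1)/6=434/145
seg 1: a=2, c=M1/2=-216/145, d=(M2−M1)/(6·3)=167/435, b=Δ1−h1·(2M1+M2)/6=2/145
seg 2: a=-1, c=M2/2=57/29, d=(M3−M2)/(6·2)=-86/145, b=Δ2−h2·(2M2+M3)/6=209/145
seg 3: a=5, c=M3/2=-231/145, d=(M4−M3)/(6·3)=77/435, b=Δ3−h3·(2M3+M4)/6=317/145
t_q=3/2 → seg 0, τ=3/2; S=-2+434/145·τ+0·τ²+-36/145·τ³=479/290

  seg 0: a=-2 b=434/145 c=0 d=-36/145
  seg 1: a=2 b=2/145 c=-216/145 d=167/435
  seg 2: a=-1 b=209/145 c=57/29 d=-86/145
  seg 3: a=5 b=317/145 c=-231/145 d=77/435
S(3/2) = 479/290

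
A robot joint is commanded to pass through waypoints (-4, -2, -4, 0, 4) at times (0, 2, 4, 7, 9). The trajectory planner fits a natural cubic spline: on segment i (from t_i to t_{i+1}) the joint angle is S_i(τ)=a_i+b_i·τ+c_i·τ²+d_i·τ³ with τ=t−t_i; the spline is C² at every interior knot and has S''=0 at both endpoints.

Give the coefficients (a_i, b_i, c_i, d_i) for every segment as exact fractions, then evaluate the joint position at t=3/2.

Δ: Δ0=1, Δ1=-1, Δ2=4/3, Δ3=2
row 1: diag=8, rhs=-12; c'=1/4, d'=-3/2
row 2: denom=10−2·1/4=19/2; d'=(14−2·-3/2)/(19/2)=34/19
row 3: denom=10−3·6/19=172/19; d'=(4−3·34/19)/(172/19)=-13/86
back: M3=-13/86
back: M2=34/19−6/19·-13/86=79/43
back: M1=-3/2−1/4·79/43=-337/172
M: M0=0, M1=-337/172, M2=79/43, M3=-13/86, M4=0
seg 0: a=-4, c=M0/2=0, d=(M1−M0)/(6·2)=-337/2064, b=Δ0−h0·(2M0+M1)/6=853/516
seg 1: a=-2, c=M1/2=-337/344, d=(M2−M1)/(6·2)=653/2064, b=Δ1−h1·(2M1+M2)/6=-79/258
seg 2: a=-4, c=M2/2=79/86, d=(M3−M2)/(6·3)=-19/172, b=Δ2−h2·(2M2+M3)/6=-221/516
seg 3: a=0, c=M3/2=-13/172, d=(M4−M3)/(6·2)=13/1032, b=Δ3−h3·(2M3+M4)/6=271/129
t_q=3/2 → seg 0, τ=3/2; S=-4+853/516·τ+0·τ²+-337/2064·τ³=-11401/5504

  seg 0: a=-4 b=853/516 c=0 d=-337/2064
  seg 1: a=-2 b=-79/258 c=-337/344 d=653/2064
  seg 2: a=-4 b=-221/516 c=79/86 d=-19/172
  seg 3: a=0 b=271/129 c=-13/172 d=13/1032
S(3/2) = -11401/5504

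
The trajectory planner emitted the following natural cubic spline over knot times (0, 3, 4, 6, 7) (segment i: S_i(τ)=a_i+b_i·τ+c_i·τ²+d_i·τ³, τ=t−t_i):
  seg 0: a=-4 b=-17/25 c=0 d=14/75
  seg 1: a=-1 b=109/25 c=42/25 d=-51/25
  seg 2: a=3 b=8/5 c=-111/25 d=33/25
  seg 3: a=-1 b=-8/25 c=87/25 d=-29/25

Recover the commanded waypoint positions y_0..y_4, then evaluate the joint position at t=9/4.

y_0 = S_0(0) = a_0 = -4
y_1 = S_1(0) = a_1 = -1
y_2 = S_2(0) = a_2 = 3
y_3 = S_3(0) = a_3 = -1
y_4 = S_3(1) = 1
t_q=9/4 is in segment 0 (τ=9/4); S_0(τ)=-2723/800

y_0=-4 y_1=-1 y_2=3 y_3=-1 y_4=1
S(9/4) = -2723/800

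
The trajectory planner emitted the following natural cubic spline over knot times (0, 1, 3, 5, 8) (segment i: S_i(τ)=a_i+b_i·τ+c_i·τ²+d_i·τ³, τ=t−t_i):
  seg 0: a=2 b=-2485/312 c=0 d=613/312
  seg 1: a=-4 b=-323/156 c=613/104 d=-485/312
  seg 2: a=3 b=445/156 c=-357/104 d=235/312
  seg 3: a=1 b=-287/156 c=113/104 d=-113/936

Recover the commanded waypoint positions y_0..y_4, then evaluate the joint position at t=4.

y_0=2 y_1=-4 y_2=3 y_3=1 y_4=2
S(4) = 165/52

y_0 = S_0(0) = a_0 = 2
y_1 = S_1(0) = a_1 = -4
y_2 = S_2(0) = a_2 = 3
y_3 = S_3(0) = a_3 = 1
y_4 = S_3(3) = 2
t_q=4 is in segment 2 (τ=1); S_2(τ)=165/52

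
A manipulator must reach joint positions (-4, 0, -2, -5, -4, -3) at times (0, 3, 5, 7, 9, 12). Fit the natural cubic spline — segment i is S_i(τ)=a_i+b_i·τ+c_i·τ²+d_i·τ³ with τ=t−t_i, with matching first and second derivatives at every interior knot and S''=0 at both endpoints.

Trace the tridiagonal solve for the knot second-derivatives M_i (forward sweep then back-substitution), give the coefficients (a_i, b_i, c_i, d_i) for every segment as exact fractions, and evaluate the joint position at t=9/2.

Δ: Δ0=4/3, Δ1=-1, Δ2=-3/2, Δ3=1/2, Δ4=1/3
row 1: diag=10, rhs=-14; c'=1/5, d'=-7/5
row 2: denom=8−2·1/5=38/5; d'=(-3−2·-7/5)/(38/5)=-1/38
row 3: denom=8−2·5/19=142/19; d'=(12−2·-1/38)/(142/19)=229/142
row 4: denom=10−2·19/71=672/71; d'=(-1−2·229/142)/(672/71)=-25/56
back: M4=-25/56
back: M3=229/142−19/71·-25/56=97/56
back: M2=-1/38−5/19·97/56=-27/56
back: M1=-7/5−1/5·-27/56=-73/56
M: M0=0, M1=-73/56, M2=-27/56, M3=97/56, M4=-25/56, M5=0
seg 0: a=-4, c=M0/2=0, d=(M1−M0)/(6·3)=-73/1008, b=Δ0−h0·(2M0+M1)/6=667/336
seg 1: a=0, c=M1/2=-73/112, d=(M2−M1)/(6·2)=23/336, b=Δ1−h1·(2M1+M2)/6=5/168
seg 2: a=-2, c=M2/2=-27/112, d=(M3−M2)/(6·2)=31/168, b=Δ2−h2·(2M2+M3)/6=-295/168
seg 3: a=-5, c=M3/2=97/112, d=(M4−M3)/(6·2)=-61/336, b=Δ3−h3·(2M3+M4)/6=-85/168
seg 4: a=-4, c=M4/2=-25/112, d=(M5−M4)/(6·3)=25/1008, b=Δ4−h4·(2M4+M5)/6=131/168
t_q=9/2 → seg 1, τ=3/2; S=0+5/168·τ+-73/112·τ²+23/336·τ³=-1067/896

  seg 0: a=-4 b=667/336 c=0 d=-73/1008
  seg 1: a=0 b=5/168 c=-73/112 d=23/336
  seg 2: a=-2 b=-295/168 c=-27/112 d=31/168
  seg 3: a=-5 b=-85/168 c=97/112 d=-61/336
  seg 4: a=-4 b=131/168 c=-25/112 d=25/1008
S(9/2) = -1067/896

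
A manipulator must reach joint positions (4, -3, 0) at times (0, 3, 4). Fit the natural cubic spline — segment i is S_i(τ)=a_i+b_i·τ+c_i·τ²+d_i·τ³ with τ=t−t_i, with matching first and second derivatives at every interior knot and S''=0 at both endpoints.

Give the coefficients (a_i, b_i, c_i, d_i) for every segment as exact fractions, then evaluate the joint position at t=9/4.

  seg 0: a=4 b=-13/3 c=0 d=2/9
  seg 1: a=-3 b=5/3 c=2 d=-2/3
S(9/4) = -103/32

Δ: Δ0=-7/3, Δ1=3
row 1: diag=8, rhs=32; c'=1/8, d'=4
back: M1=4
M: M0=0, M1=4, M2=0
seg 0: a=4, c=M0/2=0, d=(M1−M0)/(6·3)=2/9, b=Δ0−h0·(2M0+M1)/6=-13/3
seg 1: a=-3, c=M1/2=2, d=(M2−M1)/(6·1)=-2/3, b=Δ1−h1·(2M1+M2)/6=5/3
t_q=9/4 → seg 0, τ=9/4; S=4+-13/3·τ+0·τ²+2/9·τ³=-103/32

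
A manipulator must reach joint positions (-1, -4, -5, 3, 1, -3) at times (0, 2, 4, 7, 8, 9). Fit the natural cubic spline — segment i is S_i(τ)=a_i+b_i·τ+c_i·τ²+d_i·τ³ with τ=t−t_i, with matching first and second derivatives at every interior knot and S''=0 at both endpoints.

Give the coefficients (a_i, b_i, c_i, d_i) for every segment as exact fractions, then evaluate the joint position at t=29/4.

Δ: Δ0=-3/2, Δ1=-1/2, Δ2=8/3, Δ3=-2, Δ4=-4
row 1: diag=8, rhs=6; c'=1/4, d'=3/4
row 2: denom=10−2·1/4=19/2; d'=(19−2·3/4)/(19/2)=35/19
row 3: denom=8−3·6/19=134/19; d'=(-28−3·35/19)/(134/19)=-637/134
row 4: denom=4−1·19/134=517/134; d'=(-12−1·-637/134)/(517/134)=-971/517
back: M4=-971/517
back: M3=-637/134−19/134·-971/517=-2320/517
back: M2=35/19−6/19·-2320/517=1685/517
back: M1=3/4−1/4·1685/517=-67/1034
M: M0=0, M1=-67/1034, M2=1685/517, M3=-2320/517, M4=-971/517, M5=0
seg 0: a=-1, c=M0/2=0, d=(M1−M0)/(6·2)=-67/12408, b=Δ0−h0·(2M0+M1)/6=-2293/1551
seg 1: a=-4, c=M1/2=-67/2068, d=(M2−M1)/(6·2)=3437/12408, b=Δ1−h1·(2M1+M2)/6=-4787/3102
seg 2: a=-5, c=M2/2=1685/1034, d=(M3−M2)/(6·3)=-445/1034, b=Δ2−h2·(2M2+M3)/6=2561/1551
seg 3: a=3, c=M3/2=-1160/517, d=(M4−M3)/(6·1)=1349/3102, b=Δ3−h3·(2M3+M4)/6=-593/3102
seg 4: a=1, c=M4/2=-971/1034, d=(M5−M4)/(6·1)=971/3102, b=Δ4−h4·(2M4+M5)/6=-5233/1551
t_q=29/4 → seg 3, τ=1/4; S=3+-593/3102·τ+-1160/517·τ²+1349/3102·τ³=186535/66176

  seg 0: a=-1 b=-2293/1551 c=0 d=-67/12408
  seg 1: a=-4 b=-4787/3102 c=-67/2068 d=3437/12408
  seg 2: a=-5 b=2561/1551 c=1685/1034 d=-445/1034
  seg 3: a=3 b=-593/3102 c=-1160/517 d=1349/3102
  seg 4: a=1 b=-5233/1551 c=-971/1034 d=971/3102
S(29/4) = 186535/66176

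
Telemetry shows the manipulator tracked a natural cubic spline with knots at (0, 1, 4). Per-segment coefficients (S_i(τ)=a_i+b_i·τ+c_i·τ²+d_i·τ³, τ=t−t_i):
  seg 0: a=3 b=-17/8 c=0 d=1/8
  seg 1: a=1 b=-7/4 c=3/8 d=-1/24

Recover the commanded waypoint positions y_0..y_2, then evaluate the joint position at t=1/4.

y_0 = S_0(0) = a_0 = 3
y_1 = S_1(0) = a_1 = 1
y_2 = S_1(3) = -2
t_q=1/4 is in segment 0 (τ=1/4); S_0(τ)=1265/512

y_0=3 y_1=1 y_2=-2
S(1/4) = 1265/512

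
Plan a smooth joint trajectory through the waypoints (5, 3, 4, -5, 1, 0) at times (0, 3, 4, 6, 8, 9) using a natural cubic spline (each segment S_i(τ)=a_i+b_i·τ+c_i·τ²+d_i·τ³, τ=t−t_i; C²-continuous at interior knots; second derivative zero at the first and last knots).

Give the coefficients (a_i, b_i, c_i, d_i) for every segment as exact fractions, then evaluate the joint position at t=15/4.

Δ: Δ0=-2/3, Δ1=1, Δ2=-9/2, Δ3=3, Δ4=-1
row 1: diag=8, rhs=10; c'=1/8, d'=5/4
row 2: denom=6−1·1/8=47/8; d'=(-33−1·5/4)/(47/8)=-274/47
row 3: denom=8−2·16/47=344/47; d'=(45−2·-274/47)/(344/47)=2663/344
row 4: denom=6−2·47/172=469/86; d'=(-24−2·2663/344)/(469/86)=-6791/938
back: M4=-6791/938
back: M3=2663/344−47/172·-6791/938=9117/938
back: M2=-274/47−16/47·9117/938=-4286/469
back: M1=5/4−1/8·-4286/469=1122/469
M: M0=0, M1=1122/469, M2=-4286/469, M3=9117/938, M4=-6791/938, M5=0
seg 0: a=5, c=M0/2=0, d=(M1−M0)/(6·3)=187/1407, b=Δ0−h0·(2M0+M1)/6=-2621/1407
seg 1: a=3, c=M1/2=561/469, d=(M2−M1)/(6·1)=-2704/1407, b=Δ1−h1·(2M1+M2)/6=2428/1407
seg 2: a=4, c=M2/2=-2143/469, d=(M3−M2)/(6·2)=2527/1608, b=Δ2−h2·(2M2+M3)/6=-2318/1407
seg 3: a=-5, c=M3/2=9117/1876, d=(M4−M3)/(6·2)=-3977/2814, b=Δ3−h3·(2M3+M4)/6=-3001/2814
seg 4: a=1, c=M4/2=-6791/1876, d=(M5−M4)/(6·1)=6791/5628, b=Δ4−h4·(2M4+M5)/6=3977/2814
t_q=15/4 → seg 1, τ=3/4; S=3+2428/1407·τ+561/469·τ²+-2704/1407·τ³=31189/7504

  seg 0: a=5 b=-2621/1407 c=0 d=187/1407
  seg 1: a=3 b=2428/1407 c=561/469 d=-2704/1407
  seg 2: a=4 b=-2318/1407 c=-2143/469 d=2527/1608
  seg 3: a=-5 b=-3001/2814 c=9117/1876 d=-3977/2814
  seg 4: a=1 b=3977/2814 c=-6791/1876 d=6791/5628
S(15/4) = 31189/7504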